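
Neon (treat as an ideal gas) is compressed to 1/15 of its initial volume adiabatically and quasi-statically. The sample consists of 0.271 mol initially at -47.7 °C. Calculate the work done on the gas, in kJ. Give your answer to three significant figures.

Adiabatic: T₁V₁^(γ−1) = T₂V₂^(γ−1) ⇒ T₂ = T₁ (V₁/V₂)^(γ−1).
γ = 5/3 for a monatomic ideal gas, so γ−1 = 2/3.
T₁ = -47.7 °C = 225.4 K.
T₂ = 225.4 × 15^(2/3) = 1371 K.
Q = 0, so ΔU = W_on_gas = nCᵥΔT with Cᵥ = R/(γ−1) = 12.47 J/(mol·K).
ΔU = 0.271 × 12.47 × (1371 − 225.4) = 3872 J.

W ≈ 3.87 kJ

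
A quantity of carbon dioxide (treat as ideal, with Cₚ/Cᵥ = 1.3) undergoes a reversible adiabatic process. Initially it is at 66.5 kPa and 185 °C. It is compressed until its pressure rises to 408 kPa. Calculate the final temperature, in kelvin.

T₂ ≈ 696 K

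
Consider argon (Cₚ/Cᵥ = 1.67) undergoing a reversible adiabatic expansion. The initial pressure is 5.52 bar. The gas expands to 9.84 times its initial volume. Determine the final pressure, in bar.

Adiabatic: P₁V₁^γ = P₂V₂^γ ⇒ P₂ = P₁ (V₁/V₂)^γ.
P₂ = 5.52 × (1/9.84)^(1.67) = 0.1212 bar.

P₂ ≈ 0.121 bar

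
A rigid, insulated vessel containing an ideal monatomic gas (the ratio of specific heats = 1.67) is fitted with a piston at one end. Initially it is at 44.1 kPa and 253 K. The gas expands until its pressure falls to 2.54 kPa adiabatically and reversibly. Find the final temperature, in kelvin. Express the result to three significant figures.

T₂ ≈ 80.5 K

Along an adiabat T P^((1−γ)/γ) is constant, so T₂ = T₁ (P₂/P₁)^((γ−1)/γ).
T₂ = 253 × (2.54/44.1)^(0.401) = 80.5 K.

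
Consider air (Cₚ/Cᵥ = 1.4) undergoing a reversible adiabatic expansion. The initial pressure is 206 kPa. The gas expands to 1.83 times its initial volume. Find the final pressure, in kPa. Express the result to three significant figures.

Adiabatic: P₁V₁^γ = P₂V₂^γ ⇒ P₂ = P₁ (V₁/V₂)^γ.
P₂ = 206 × (1/1.83)^(1.4) = 88.4 kPa.

P₂ ≈ 88.4 kPa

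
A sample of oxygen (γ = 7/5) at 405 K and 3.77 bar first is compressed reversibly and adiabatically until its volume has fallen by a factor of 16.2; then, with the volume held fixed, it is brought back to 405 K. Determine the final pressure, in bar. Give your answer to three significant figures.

P₃ ≈ 61.1 bar

Adiabatic step (PV^γ = const): P₂ = 3.77×16.2^(7/5) = 186.1 bar; T₂ = 405×16.2^(2/5) = 1234 K.
Isochoric: P₃ = P₂(T₃/T₂) = 186.1 × (405/1234) = 61.07 bar.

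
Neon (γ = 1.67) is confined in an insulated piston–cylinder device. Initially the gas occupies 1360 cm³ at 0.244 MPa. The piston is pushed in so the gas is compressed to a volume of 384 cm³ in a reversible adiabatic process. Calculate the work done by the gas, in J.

W ≈ -660 J

P₂ = P₁(V₁/V₂)^γ = 0.244×(1360/384)^(1.67) = 2.016 MPa.
For a reversible adiabat, W_by_gas = (P₁V₁ − P₂V₂)/(γ−1).
W_by = (244000×0.00136 − 2.016×10^6×0.000384) / (0.67) = -660.4 J.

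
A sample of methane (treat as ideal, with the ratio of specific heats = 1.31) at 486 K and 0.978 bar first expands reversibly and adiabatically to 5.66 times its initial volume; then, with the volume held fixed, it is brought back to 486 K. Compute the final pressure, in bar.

Adiabatic step (PV^γ = const): P₂ = 0.978×(1/5.66)^(1.31) = 0.101 bar; T₂ = 486×(1/5.66)^(0.31) = 284 K.
Isochoric: P₃ = P₂(T₃/T₂) = 0.101 × (486/284) = 0.1728 bar.

P₃ ≈ 0.173 bar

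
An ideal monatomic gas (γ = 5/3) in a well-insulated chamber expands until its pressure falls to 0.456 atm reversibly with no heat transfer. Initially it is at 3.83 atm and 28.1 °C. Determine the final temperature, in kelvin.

Along an adiabat T P^((1−γ)/γ) is constant, so T₂ = T₁ (P₂/P₁)^((γ−1)/γ).
T₁ = 28.1 °C = 301.2 K.
T₂ = 301.2 × (0.456/3.83)^(2/5) = 128.6 K.

T₂ ≈ 129 K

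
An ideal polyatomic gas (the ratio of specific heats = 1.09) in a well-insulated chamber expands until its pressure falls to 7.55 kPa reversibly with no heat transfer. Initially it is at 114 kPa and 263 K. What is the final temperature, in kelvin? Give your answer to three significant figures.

T₂ ≈ 210 K

Along an adiabat T P^((1−γ)/γ) is constant, so T₂ = T₁ (P₂/P₁)^((γ−1)/γ).
T₂ = 263 × (7.55/114)^(0.0826) = 210.2 K.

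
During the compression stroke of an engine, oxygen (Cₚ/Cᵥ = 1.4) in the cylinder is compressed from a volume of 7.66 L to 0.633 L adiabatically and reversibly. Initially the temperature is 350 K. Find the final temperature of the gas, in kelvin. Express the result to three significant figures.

T₂ ≈ 949 K

For a reversible adiabat TV^(γ−1) is constant, so T₂ = T₁ (V₁/V₂)^(γ−1).
T₂ = 350 × (7.66/0.633)^(0.4) = 948.9 K.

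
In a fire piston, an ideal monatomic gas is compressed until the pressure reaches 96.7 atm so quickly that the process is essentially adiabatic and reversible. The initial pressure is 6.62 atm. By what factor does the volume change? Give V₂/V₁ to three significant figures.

From PV^γ = const, V₂/V₁ = (P₁/P₂)^(1/γ).
For a monatomic ideal gas γ = 5/3.
V₂/V₁ = (6.62/96.7)^(3/5) = 0.2001.

V₂/V₁ ≈ 0.200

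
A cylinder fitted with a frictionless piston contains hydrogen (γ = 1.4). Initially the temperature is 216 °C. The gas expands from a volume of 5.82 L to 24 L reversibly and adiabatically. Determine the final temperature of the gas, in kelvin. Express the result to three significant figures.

T₂ ≈ 278 K

For a reversible adiabat TV^(γ−1) is constant, so T₂ = T₁ (V₁/V₂)^(γ−1).
T₁ = 216 °C = 489.1 K.
T₂ = 489.1 × (5.82/24)^(0.4) = 277.5 K.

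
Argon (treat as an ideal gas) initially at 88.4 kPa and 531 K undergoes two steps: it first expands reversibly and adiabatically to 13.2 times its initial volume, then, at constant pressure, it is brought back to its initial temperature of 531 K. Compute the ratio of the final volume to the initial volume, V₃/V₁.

V₃/V₁ ≈ 73.7

For a monatomic ideal gas γ = 5/3.
Adiabatic step: V₂/V₁ = 13.2; T₂ = T₁·(1/13.2)^(2/3) = 95.07 K.
Isobaric step: V₃/V₂ = T₃/T₂ = 531/95.07.
V₃/V₁ = (V₂/V₁)(V₃/V₂) = 13.2 × (531/95.07) = 73.73.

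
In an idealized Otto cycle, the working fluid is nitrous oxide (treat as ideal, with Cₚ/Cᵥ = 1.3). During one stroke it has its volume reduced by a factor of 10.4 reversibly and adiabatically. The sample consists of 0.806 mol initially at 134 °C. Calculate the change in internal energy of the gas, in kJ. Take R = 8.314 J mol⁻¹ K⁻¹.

Adiabatic: T₁V₁^(γ−1) = T₂V₂^(γ−1) ⇒ T₂ = T₁ (V₁/V₂)^(γ−1).
T₁ = 134 °C = 407.1 K.
T₂ = 407.1 × 10.4^(0.3) = 822 K.
Q = 0, so ΔU = W_on_gas = nCᵥΔT with Cᵥ = R/(γ−1) = 27.71 J/(mol·K).
ΔU = 0.806 × 27.71 × (822 − 407.1) = 9266 J.

ΔU ≈ 9.27 kJ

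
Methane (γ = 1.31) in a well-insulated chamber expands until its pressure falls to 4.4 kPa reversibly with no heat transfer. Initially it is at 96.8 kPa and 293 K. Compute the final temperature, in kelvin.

T₂ ≈ 141 K

Along an adiabat T P^((1−γ)/γ) is constant, so T₂ = T₁ (P₂/P₁)^((γ−1)/γ).
T₂ = 293 × (4.4/96.8)^(0.237) = 141 K.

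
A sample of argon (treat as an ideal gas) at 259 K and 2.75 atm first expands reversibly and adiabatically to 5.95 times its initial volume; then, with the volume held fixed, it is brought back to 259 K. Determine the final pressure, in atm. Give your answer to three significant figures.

P₃ ≈ 0.462 atm

For a monatomic ideal gas γ = 5/3.
Adiabatic step (PV^γ = const): P₂ = 2.75×(1/5.95)^(5/3) = 0.1408 atm; T₂ = 259×(1/5.95)^(2/3) = 78.88 K.
Isochoric: P₃ = P₂(T₃/T₂) = 0.1408 × (259/78.88) = 0.4622 atm.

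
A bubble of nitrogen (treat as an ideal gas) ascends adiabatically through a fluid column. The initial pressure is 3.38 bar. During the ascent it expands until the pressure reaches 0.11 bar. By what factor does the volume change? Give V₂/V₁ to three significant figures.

V₂/V₁ ≈ 11.5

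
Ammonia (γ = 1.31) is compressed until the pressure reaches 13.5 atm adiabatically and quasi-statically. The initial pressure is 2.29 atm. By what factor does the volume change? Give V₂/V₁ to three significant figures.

V₂/V₁ ≈ 0.258

From PV^γ = const, V₂/V₁ = (P₁/P₂)^(1/γ).
V₂/V₁ = (2.29/13.5)^(0.763) = 0.2581.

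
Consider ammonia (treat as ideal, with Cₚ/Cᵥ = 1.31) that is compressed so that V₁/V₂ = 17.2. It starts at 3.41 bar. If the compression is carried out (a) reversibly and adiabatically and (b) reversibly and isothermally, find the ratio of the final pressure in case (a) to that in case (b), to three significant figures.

P_adiabatic / P_isothermal ≈ 2.42

Isothermal: P_b = P₁(V₁/V₂) = 3.41×17.2.
Adiabatic: P_a = P₁(V₁/V₂)^γ = 3.41×17.2^(1.31).
P_a/P_b = (V₁/V₂)^(γ−1) = 17.2^(0.31) = 2.416.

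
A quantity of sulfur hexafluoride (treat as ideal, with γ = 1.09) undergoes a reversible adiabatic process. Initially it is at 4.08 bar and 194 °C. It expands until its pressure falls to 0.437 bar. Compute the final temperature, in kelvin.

Along an adiabat T P^((1−γ)/γ) is constant, so T₂ = T₁ (P₂/P₁)^((γ−1)/γ).
T₁ = 194 °C = 467.1 K.
T₂ = 467.1 × (0.437/4.08)^(0.0826) = 388.5 K.

T₂ ≈ 388 K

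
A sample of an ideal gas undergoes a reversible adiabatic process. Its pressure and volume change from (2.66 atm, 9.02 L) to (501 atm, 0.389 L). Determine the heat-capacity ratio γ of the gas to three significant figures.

γ ≈ 1.67

PV^γ = const ⇒ γ = ln(P₂/P₁) / ln(V₁/V₂).
γ = ln(501/2.66) / ln(9.02/0.389) = 1.666.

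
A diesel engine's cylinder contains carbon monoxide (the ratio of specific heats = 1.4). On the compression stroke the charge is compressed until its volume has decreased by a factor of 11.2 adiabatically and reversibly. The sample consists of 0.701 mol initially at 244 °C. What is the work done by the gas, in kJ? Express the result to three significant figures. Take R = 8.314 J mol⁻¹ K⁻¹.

W ≈ -12.3 kJ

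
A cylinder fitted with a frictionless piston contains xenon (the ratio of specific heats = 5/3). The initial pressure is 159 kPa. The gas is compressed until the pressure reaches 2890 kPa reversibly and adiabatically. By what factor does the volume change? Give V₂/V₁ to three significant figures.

V₂/V₁ ≈ 0.176

From PV^γ = const, V₂/V₁ = (P₁/P₂)^(1/γ).
V₂/V₁ = (159/2890)^(3/5) = 0.1755.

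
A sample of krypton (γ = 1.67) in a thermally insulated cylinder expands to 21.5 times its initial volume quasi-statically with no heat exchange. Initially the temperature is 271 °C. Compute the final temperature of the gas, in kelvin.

Adiabatic: T₁V₁^(γ−1) = T₂V₂^(γ−1) ⇒ T₂ = T₁ (V₁/V₂)^(γ−1).
T₁ = 271 °C = 544.1 K.
T₂ = 544.1 × (1/21.5)^(0.67) = 69.66 K.

T₂ ≈ 69.7 K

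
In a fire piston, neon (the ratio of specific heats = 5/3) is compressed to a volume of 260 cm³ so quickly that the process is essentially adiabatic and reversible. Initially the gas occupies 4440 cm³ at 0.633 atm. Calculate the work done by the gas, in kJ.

W ≈ -2.41 kJ

P₂ = P₁(V₁/V₂)^γ = 0.633×(4440/260)^(5/3) = 71.68 atm.
For a reversible adiabat, W_by_gas = (P₁V₁ − P₂V₂)/(γ−1).
W_by = (64140×0.00444 − 7.263×10^6×0.00026) / (2/3) = -2406 J.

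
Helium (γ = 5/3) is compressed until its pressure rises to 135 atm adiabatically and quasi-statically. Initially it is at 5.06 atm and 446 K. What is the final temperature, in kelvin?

Along an adiabat T P^((1−γ)/γ) is constant, so T₂ = T₁ (P₂/P₁)^((γ−1)/γ).
T₂ = 446 × (135/5.06)^(2/5) = 1659 K.

T₂ ≈ 1660 K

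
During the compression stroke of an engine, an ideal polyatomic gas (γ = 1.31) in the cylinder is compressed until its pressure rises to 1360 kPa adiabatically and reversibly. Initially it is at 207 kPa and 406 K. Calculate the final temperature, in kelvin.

T₂ ≈ 634 K

Along an adiabat T P^((1−γ)/γ) is constant, so T₂ = T₁ (P₂/P₁)^((γ−1)/γ).
T₂ = 406 × (1360/207)^(0.237) = 633.9 K.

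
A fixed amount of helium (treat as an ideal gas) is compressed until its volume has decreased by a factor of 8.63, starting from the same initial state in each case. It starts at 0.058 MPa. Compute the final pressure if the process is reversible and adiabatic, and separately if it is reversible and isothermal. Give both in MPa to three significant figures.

adiabatic: 2.11 MPa; isothermal: 0.501 MPa

For a monatomic ideal gas γ = 5/3.
Isothermal: P₂ = P₁(V₁/V₂) = 0.058×8.63 = 0.5005 MPa.
Adiabatic: P₂ = P₁(V₁/V₂)^γ = 0.058×8.63^(5/3) = 2.106 MPa.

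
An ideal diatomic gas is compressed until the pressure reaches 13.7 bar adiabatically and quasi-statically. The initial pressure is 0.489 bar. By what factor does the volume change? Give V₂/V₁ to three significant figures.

V₂/V₁ ≈ 0.0925

From PV^γ = const, V₂/V₁ = (P₁/P₂)^(1/γ).
For a diatomic ideal gas γ = 7/5.
V₂/V₁ = (0.489/13.7)^(5/7) = 0.0925.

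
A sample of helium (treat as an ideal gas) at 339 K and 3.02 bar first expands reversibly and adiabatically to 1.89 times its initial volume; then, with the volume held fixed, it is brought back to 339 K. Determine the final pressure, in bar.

For a monatomic ideal gas γ = 5/3.
Adiabatic step (PV^γ = const): P₂ = 3.02×(1/1.89)^(5/3) = 1.045 bar; T₂ = 339×(1/1.89)^(2/3) = 221.8 K.
Isochoric: P₃ = P₂(T₃/T₂) = 1.045 × (339/221.8) = 1.598 bar.

P₃ ≈ 1.60 bar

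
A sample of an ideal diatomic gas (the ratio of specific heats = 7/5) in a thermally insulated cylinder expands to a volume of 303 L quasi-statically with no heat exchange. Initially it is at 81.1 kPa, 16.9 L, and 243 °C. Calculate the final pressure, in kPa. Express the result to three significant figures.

Adiabatic: P₁V₁^γ = P₂V₂^γ ⇒ P₂ = P₁ (V₁/V₂)^γ.
P₂ = 81.1 × (16.9/303)^(7/5) = 1.426 kPa.

P₂ ≈ 1.43 kPa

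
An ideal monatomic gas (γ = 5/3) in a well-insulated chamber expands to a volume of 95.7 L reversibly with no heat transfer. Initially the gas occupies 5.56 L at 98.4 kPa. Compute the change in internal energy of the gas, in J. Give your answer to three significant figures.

ΔU ≈ -698 J

P₂ = P₁(V₁/V₂)^γ = 98.4×(5.56/95.7)^(5/3) = 0.8576 kPa.
For a reversible adiabat, W_by_gas = (P₁V₁ − P₂V₂)/(γ−1).
W_by = (98400×0.00556 − 857.6×0.0957) / (2/3) = 697.6 J.
Q = 0 ⇒ ΔU = −W_by = -697.6 J.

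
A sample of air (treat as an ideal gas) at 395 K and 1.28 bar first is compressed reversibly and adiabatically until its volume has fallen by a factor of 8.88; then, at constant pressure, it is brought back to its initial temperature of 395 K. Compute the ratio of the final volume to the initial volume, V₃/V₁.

For a diatomic ideal gas γ = 7/5.
Adiabatic step: V₂/V₁ = 0.1126; T₂ = T₁·8.88^(2/5) = 946.2 K.
Isobaric step: V₃/V₂ = T₃/T₂ = 395/946.2.
V₃/V₁ = (V₂/V₁)(V₃/V₂) = 0.1126 × (395/946.2) = 0.04701.

V₃/V₁ ≈ 0.0470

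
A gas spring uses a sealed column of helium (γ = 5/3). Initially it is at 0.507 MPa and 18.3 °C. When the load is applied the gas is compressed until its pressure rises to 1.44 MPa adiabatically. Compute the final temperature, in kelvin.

Adiabatic: T₂/T₁ = (P₂/P₁)^((γ−1)/γ).
T₁ = 18.3 °C = 291.4 K.
T₂ = 291.4 × (1.44/0.507)^(2/5) = 442.5 K.

T₂ ≈ 442 K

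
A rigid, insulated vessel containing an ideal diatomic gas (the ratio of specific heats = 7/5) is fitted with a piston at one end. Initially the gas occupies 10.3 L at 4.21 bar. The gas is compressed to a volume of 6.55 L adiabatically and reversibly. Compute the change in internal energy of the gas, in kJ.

ΔU ≈ 2.15 kJ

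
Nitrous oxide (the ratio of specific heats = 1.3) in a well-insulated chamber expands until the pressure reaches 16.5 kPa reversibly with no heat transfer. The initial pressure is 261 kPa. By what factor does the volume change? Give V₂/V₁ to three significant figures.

V₂/V₁ ≈ 8.36

From PV^γ = const, V₂/V₁ = (P₁/P₂)^(1/γ).
V₂/V₁ = (261/16.5)^(0.769) = 8.364.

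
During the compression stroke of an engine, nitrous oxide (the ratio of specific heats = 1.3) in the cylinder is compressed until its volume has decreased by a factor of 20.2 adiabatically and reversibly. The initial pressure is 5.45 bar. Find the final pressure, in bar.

Adiabatic: P₁V₁^γ = P₂V₂^γ ⇒ P₂ = P₁ (V₁/V₂)^γ.
P₂ = 5.45 × 20.2^(1.3) = 271.2 bar.

P₂ ≈ 271 bar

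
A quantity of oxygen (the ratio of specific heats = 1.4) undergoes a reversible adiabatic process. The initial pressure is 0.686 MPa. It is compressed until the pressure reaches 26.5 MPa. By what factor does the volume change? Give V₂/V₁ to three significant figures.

V₂/V₁ ≈ 0.0735

From PV^γ = const, V₂/V₁ = (P₁/P₂)^(1/γ).
V₂/V₁ = (0.686/26.5)^(0.714) = 0.07353.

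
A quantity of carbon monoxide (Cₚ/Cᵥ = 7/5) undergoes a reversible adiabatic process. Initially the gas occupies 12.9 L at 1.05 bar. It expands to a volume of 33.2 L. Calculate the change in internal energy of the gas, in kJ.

P₂ = P₁(V₁/V₂)^γ = 1.05×(12.9/33.2)^(7/5) = 0.2795 bar.
For a reversible adiabat, W_by_gas = (P₁V₁ − P₂V₂)/(γ−1).
W_by = (105000×0.0129 − 27950×0.0332) / (2/5) = 1066 J.
Q = 0 ⇒ ΔU = −W_by = -1066 J.

ΔU ≈ -1.07 kJ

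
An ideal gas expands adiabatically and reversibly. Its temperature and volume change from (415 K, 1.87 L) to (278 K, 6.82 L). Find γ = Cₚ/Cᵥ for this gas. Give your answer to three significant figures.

TV^(γ−1) = const ⇒ γ − 1 = ln(T₂/T₁) / ln(V₁/V₂).
γ = 1 + ln(278/415) / ln(1.87/6.82) = 1.31.

γ ≈ 1.31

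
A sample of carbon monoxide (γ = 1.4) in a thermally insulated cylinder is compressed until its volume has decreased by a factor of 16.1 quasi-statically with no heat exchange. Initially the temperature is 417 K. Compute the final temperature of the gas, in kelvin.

T₂ ≈ 1270 K

For a reversible adiabat TV^(γ−1) is constant, so T₂ = T₁ (V₁/V₂)^(γ−1).
T₂ = 417 × 16.1^(0.4) = 1267 K.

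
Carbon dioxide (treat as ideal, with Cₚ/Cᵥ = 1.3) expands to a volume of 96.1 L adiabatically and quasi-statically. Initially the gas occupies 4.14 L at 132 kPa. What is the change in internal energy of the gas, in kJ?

ΔU ≈ -1.11 kJ

P₂ = P₁(V₁/V₂)^γ = 132×(4.14/96.1)^(1.3) = 2.214 kPa.
For a reversible adiabat, W_by_gas = (P₁V₁ − P₂V₂)/(γ−1).
W_by = (132000×0.00414 − 2214×0.0961) / (0.3) = 1112 J.
Q = 0 ⇒ ΔU = −W_by = -1112 J.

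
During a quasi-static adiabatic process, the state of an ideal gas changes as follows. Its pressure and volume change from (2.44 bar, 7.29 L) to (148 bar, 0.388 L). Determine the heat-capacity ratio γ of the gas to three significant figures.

PV^γ = const ⇒ γ = ln(P₂/P₁) / ln(V₁/V₂).
γ = ln(148/2.44) / ln(7.29/0.388) = 1.4.

γ ≈ 1.40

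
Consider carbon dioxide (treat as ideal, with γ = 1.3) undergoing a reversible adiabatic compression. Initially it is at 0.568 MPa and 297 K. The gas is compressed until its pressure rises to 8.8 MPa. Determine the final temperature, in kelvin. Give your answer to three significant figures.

T₂ ≈ 559 K

Adiabatic: T₂/T₁ = (P₂/P₁)^((γ−1)/γ).
T₂ = 297 × (8.8/0.568)^(0.231) = 559 K.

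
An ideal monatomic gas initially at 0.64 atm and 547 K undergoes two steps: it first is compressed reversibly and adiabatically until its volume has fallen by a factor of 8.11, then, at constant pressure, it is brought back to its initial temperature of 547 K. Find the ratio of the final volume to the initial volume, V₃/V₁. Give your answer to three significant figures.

For a monatomic ideal gas γ = 5/3.
Adiabatic step: V₂/V₁ = 0.1233; T₂ = T₁·8.11^(2/3) = 2208 K.
Isobaric step: V₃/V₂ = T₃/T₂ = 547/2208.
V₃/V₁ = (V₂/V₁)(V₃/V₂) = 0.1233 × (547/2208) = 0.03055.

V₃/V₁ ≈ 0.0305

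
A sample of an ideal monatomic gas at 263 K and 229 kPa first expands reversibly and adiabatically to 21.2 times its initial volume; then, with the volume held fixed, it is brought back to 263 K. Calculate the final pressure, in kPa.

P₃ ≈ 10.8 kPa

For a monatomic ideal gas γ = 5/3.
Adiabatic step (PV^γ = const): P₂ = 229×(1/21.2)^(5/3) = 1.41 kPa; T₂ = 263×(1/21.2)^(2/3) = 34.33 K.
Isochoric: P₃ = P₂(T₃/T₂) = 1.41 × (263/34.33) = 10.8 kPa.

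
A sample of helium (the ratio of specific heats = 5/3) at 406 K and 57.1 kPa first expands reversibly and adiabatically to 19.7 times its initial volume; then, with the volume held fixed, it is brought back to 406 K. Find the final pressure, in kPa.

Adiabatic step (PV^γ = const): P₂ = 57.1×(1/19.7)^(5/3) = 0.3974 kPa; T₂ = 406×(1/19.7)^(2/3) = 55.66 K.
Isochoric: P₃ = P₂(T₃/T₂) = 0.3974 × (406/55.66) = 2.898 kPa.

P₃ ≈ 2.90 kPa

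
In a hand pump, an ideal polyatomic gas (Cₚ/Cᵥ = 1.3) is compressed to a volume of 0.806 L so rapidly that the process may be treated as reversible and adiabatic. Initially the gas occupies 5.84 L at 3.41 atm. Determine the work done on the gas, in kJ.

P₂ = P₁(V₁/V₂)^γ = 3.41×(5.84/0.806)^(1.3) = 44.76 atm.
For a reversible adiabat, W_by_gas = (P₁V₁ − P₂V₂)/(γ−1).
W_by = (345500×0.00584 − 4.535×10^6×0.000806) / (0.3) = -5458 J.
W_on_gas = −W_by = 5458 J.

W ≈ 5.46 kJ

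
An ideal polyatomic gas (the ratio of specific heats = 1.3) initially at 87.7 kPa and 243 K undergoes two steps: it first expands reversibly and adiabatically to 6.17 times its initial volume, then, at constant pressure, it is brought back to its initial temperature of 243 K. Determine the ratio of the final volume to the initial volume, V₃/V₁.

Adiabatic step: V₂/V₁ = 6.17; T₂ = T₁·(1/6.17)^(0.3) = 140.8 K.
Isobaric step: V₃/V₂ = T₃/T₂ = 243/140.8.
V₃/V₁ = (V₂/V₁)(V₃/V₂) = 6.17 × (243/140.8) = 10.65.

V₃/V₁ ≈ 10.7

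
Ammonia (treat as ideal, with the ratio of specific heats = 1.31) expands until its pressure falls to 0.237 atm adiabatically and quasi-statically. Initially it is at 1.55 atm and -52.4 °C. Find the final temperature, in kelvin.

T₂ ≈ 142 K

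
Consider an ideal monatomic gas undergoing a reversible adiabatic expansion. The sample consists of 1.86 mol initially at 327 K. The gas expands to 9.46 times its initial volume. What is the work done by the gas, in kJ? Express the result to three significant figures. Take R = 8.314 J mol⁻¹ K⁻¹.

Adiabatic: T₁V₁^(γ−1) = T₂V₂^(γ−1) ⇒ T₂ = T₁ (V₁/V₂)^(γ−1).
γ = 5/3 for a monatomic ideal gas, so γ−1 = 2/3.
T₂ = 327 × (1/9.46)^(2/3) = 73.11 K.
Q = 0, so ΔU = W_on_gas = nCᵥΔT with Cᵥ = R/(γ−1) = 12.47 J/(mol·K).
ΔU = 1.86 × 12.47 × (73.11 − 327) = -5889 J.
Work done by the gas = −ΔU = 5889 J.

W ≈ 5.89 kJ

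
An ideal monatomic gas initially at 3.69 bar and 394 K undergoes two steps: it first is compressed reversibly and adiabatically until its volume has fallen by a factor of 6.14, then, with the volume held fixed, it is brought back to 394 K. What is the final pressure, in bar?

P₃ ≈ 22.7 bar

For a monatomic ideal gas γ = 5/3.
Adiabatic step (PV^γ = const): P₂ = 3.69×6.14^(5/3) = 75.97 bar; T₂ = 394×6.14^(2/3) = 1321 K.
Isochoric: P₃ = P₂(T₃/T₂) = 75.97 × (394/1321) = 22.66 bar.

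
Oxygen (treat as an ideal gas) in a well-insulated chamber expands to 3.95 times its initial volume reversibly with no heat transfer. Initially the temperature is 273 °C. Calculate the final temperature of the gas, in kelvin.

T₂ ≈ 315 K

Adiabatic: T₁V₁^(γ−1) = T₂V₂^(γ−1) ⇒ T₂ = T₁ (V₁/V₂)^(γ−1).
For a diatomic ideal gas γ = 7/5, so γ−1 = 2/5.
T₁ = 273 °C = 546.1 K.
T₂ = 546.1 × (1/3.95)^(2/5) = 315.3 K.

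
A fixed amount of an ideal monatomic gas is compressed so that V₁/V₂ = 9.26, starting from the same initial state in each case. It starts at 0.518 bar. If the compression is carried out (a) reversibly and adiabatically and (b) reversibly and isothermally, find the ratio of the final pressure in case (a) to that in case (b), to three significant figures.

For a monatomic ideal gas γ = 5/3.
Isothermal: P_b = P₁(V₁/V₂) = 0.518×9.26.
Adiabatic: P_a = P₁(V₁/V₂)^γ = 0.518×9.26^(5/3).
P_a/P_b = (V₁/V₂)^(γ−1) = 9.26^(2/3) = 4.41.

P_adiabatic / P_isothermal ≈ 4.41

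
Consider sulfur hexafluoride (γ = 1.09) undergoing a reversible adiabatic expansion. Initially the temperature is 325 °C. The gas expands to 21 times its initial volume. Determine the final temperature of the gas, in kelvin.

T₂ ≈ 455 K

Adiabatic: T₁V₁^(γ−1) = T₂V₂^(γ−1) ⇒ T₂ = T₁ (V₁/V₂)^(γ−1).
T₁ = 325 °C = 598.1 K.
T₂ = 598.1 × (1/21)^(0.09) = 454.8 K.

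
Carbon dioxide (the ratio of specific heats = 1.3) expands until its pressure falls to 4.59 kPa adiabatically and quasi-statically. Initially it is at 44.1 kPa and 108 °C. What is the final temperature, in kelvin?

Adiabatic: T₂/T₁ = (P₂/P₁)^((γ−1)/γ).
T₁ = 108 °C = 381.1 K.
T₂ = 381.1 × (4.59/44.1)^(0.231) = 226.1 K.

T₂ ≈ 226 K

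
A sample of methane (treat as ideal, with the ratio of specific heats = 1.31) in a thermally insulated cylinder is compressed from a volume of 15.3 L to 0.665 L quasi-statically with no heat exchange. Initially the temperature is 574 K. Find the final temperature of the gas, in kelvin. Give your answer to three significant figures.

T₂ ≈ 1520 K

Adiabatic: T₁V₁^(γ−1) = T₂V₂^(γ−1) ⇒ T₂ = T₁ (V₁/V₂)^(γ−1).
T₂ = 574 × (15.3/0.665)^(0.31) = 1517 K.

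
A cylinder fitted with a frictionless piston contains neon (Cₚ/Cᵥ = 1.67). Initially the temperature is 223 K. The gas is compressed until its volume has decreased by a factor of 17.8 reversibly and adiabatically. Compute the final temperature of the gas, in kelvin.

Adiabatic: T₁V₁^(γ−1) = T₂V₂^(γ−1) ⇒ T₂ = T₁ (V₁/V₂)^(γ−1).
T₂ = 223 × 17.8^(0.67) = 1535 K.

T₂ ≈ 1530 K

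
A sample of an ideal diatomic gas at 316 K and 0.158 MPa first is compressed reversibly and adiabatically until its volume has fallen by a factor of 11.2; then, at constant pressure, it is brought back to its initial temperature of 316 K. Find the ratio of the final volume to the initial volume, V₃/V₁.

For a diatomic ideal gas γ = 7/5.
Adiabatic step: V₂/V₁ = 0.08929; T₂ = T₁·11.2^(2/5) = 830.6 K.
Isobaric step: V₃/V₂ = T₃/T₂ = 316/830.6.
V₃/V₁ = (V₂/V₁)(V₃/V₂) = 0.08929 × (316/830.6) = 0.03397.

V₃/V₁ ≈ 0.0340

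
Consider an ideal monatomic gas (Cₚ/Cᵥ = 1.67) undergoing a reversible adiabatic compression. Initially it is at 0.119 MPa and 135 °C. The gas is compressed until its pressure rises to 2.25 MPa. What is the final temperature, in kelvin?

Adiabatic: T₂/T₁ = (P₂/P₁)^((γ−1)/γ).
T₁ = 135 °C = 408.1 K.
T₂ = 408.1 × (2.25/0.119)^(0.401) = 1327 K.

T₂ ≈ 1330 K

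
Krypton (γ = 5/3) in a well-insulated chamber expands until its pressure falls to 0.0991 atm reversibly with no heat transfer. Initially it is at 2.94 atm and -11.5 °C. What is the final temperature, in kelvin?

T₂ ≈ 67.4 K

Adiabatic: T₂/T₁ = (P₂/P₁)^((γ−1)/γ).
T₁ = -11.5 °C = 261.6 K.
T₂ = 261.6 × (0.0991/2.94)^(2/5) = 67.42 K.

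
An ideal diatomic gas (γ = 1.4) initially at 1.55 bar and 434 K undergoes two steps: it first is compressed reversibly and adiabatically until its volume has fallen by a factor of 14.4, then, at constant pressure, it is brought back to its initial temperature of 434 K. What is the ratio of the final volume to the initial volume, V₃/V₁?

Adiabatic step: V₂/V₁ = 0.06944; T₂ = T₁·14.4^(0.4) = 1261 K.
Isobaric step: V₃/V₂ = T₃/T₂ = 434/1261.
V₃/V₁ = (V₂/V₁)(V₃/V₂) = 0.06944 × (434/1261) = 0.02389.

V₃/V₁ ≈ 0.0239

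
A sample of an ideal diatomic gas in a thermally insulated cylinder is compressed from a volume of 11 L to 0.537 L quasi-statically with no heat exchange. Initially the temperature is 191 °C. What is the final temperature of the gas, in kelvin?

T₂ ≈ 1550 K

For a reversible adiabat TV^(γ−1) is constant, so T₂ = T₁ (V₁/V₂)^(γ−1).
For a diatomic ideal gas γ = 7/5, so γ−1 = 2/5.
T₁ = 191 °C = 464.1 K.
T₂ = 464.1 × (11/0.537)^(2/5) = 1553 K.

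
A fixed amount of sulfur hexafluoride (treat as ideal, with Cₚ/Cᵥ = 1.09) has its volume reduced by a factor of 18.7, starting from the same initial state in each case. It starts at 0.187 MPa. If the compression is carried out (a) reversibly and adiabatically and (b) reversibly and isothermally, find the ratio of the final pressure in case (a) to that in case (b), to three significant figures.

P_adiabatic / P_isothermal ≈ 1.30

Isothermal: P_b = P₁(V₁/V₂) = 0.187×18.7.
Adiabatic: P_a = P₁(V₁/V₂)^γ = 0.187×18.7^(1.09).
P_a/P_b = (V₁/V₂)^(γ−1) = 18.7^(0.09) = 1.302.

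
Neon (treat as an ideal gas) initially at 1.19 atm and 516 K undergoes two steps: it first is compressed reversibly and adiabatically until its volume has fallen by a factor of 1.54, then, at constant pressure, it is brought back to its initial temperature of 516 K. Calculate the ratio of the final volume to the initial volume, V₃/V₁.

For a monatomic ideal gas γ = 5/3.
Adiabatic step: V₂/V₁ = 0.6494; T₂ = T₁·1.54^(2/3) = 688.1 K.
Isobaric step: V₃/V₂ = T₃/T₂ = 516/688.1.
V₃/V₁ = (V₂/V₁)(V₃/V₂) = 0.6494 × (516/688.1) = 0.4869.

V₃/V₁ ≈ 0.487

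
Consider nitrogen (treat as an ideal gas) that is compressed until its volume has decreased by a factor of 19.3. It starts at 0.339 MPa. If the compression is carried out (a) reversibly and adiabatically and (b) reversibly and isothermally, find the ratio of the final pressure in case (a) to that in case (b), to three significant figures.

P_adiabatic / P_isothermal ≈ 3.27

For a diatomic ideal gas γ = 7/5.
Isothermal: P_b = P₁(V₁/V₂) = 0.339×19.3.
Adiabatic: P_a = P₁(V₁/V₂)^γ = 0.339×19.3^(7/5).
P_a/P_b = (V₁/V₂)^(γ−1) = 19.3^(2/5) = 3.268.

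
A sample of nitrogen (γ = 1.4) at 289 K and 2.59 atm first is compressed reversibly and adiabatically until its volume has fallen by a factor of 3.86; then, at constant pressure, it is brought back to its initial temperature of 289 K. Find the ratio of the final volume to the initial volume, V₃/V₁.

Adiabatic step: V₂/V₁ = 0.2591; T₂ = T₁·3.86^(0.4) = 496.1 K.
Isobaric step: V₃/V₂ = T₃/T₂ = 289/496.1.
V₃/V₁ = (V₂/V₁)(V₃/V₂) = 0.2591 × (289/496.1) = 0.1509.

V₃/V₁ ≈ 0.151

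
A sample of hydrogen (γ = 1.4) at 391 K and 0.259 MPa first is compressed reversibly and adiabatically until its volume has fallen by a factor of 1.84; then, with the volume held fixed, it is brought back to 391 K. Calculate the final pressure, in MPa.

Adiabatic step (PV^γ = const): P₂ = 0.259×1.84^(1.4) = 0.6082 MPa; T₂ = 391×1.84^(0.4) = 499 K.
Isochoric: P₃ = P₂(T₃/T₂) = 0.6082 × (391/499) = 0.4766 MPa.

P₃ ≈ 0.477 MPa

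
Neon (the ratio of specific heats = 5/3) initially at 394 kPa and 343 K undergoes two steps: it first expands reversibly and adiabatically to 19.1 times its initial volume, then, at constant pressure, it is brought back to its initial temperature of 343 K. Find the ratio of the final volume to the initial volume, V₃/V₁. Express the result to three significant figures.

Adiabatic step: V₂/V₁ = 19.1; T₂ = T₁·(1/19.1)^(2/3) = 48 K.
Isobaric step: V₃/V₂ = T₃/T₂ = 343/48.
V₃/V₁ = (V₂/V₁)(V₃/V₂) = 19.1 × (343/48) = 136.5.

V₃/V₁ ≈ 136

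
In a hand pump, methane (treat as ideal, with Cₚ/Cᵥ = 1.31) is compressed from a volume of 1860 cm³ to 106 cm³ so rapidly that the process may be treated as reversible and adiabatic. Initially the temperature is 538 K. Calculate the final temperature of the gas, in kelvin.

For a reversible adiabat TV^(γ−1) is constant, so T₂ = T₁ (V₁/V₂)^(γ−1).
T₂ = 538 × (1860/106)^(0.31) = 1308 K.

T₂ ≈ 1310 K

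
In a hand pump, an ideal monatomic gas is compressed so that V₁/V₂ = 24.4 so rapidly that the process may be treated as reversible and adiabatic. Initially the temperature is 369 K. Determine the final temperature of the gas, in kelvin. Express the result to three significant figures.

Adiabatic: T₁V₁^(γ−1) = T₂V₂^(γ−1) ⇒ T₂ = T₁ (V₁/V₂)^(γ−1).
For a monatomic ideal gas γ = 5/3, so γ−1 = 2/3.
T₂ = 369 × 24.4^(2/3) = 3104 K.

T₂ ≈ 3100 K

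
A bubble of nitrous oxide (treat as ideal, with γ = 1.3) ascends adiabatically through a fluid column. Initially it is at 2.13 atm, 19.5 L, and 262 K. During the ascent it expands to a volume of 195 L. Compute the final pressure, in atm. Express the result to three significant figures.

P₂ ≈ 0.107 atm

Adiabatic: P₁V₁^γ = P₂V₂^γ ⇒ P₂ = P₁ (V₁/V₂)^γ.
P₂ = 2.13 × (19.5/195)^(1.3) = 0.1068 atm.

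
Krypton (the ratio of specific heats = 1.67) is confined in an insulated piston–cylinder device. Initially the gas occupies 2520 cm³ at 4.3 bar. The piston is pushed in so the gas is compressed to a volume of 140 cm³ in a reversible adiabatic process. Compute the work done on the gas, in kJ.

W ≈ 9.60 kJ

P₂ = P₁(V₁/V₂)^γ = 4.3×(2520/140)^(1.67) = 536.8 bar.
For a reversible adiabat, W_by_gas = (P₁V₁ − P₂V₂)/(γ−1).
W_by = (430000×0.00252 − 5.368×10^7×0.00014) / (0.67) = -9598 J.
W_on_gas = −W_by = 9598 J.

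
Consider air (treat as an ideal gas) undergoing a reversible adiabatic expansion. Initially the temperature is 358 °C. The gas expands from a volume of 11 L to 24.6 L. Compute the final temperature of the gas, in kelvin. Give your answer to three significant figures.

Adiabatic: T₁V₁^(γ−1) = T₂V₂^(γ−1) ⇒ T₂ = T₁ (V₁/V₂)^(γ−1).
For a diatomic ideal gas γ = 7/5, so γ−1 = 2/5.
T₁ = 358 °C = 631.1 K.
T₂ = 631.1 × (11/24.6)^(2/5) = 457.4 K.

T₂ ≈ 457 K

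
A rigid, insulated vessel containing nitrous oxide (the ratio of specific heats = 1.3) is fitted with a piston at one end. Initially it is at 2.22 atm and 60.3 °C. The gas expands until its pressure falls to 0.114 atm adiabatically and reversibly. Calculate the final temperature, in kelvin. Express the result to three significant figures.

T₂ ≈ 168 K

Along an adiabat T P^((1−γ)/γ) is constant, so T₂ = T₁ (P₂/P₁)^((γ−1)/γ).
T₁ = 60.3 °C = 333.4 K.
T₂ = 333.4 × (0.114/2.22)^(0.231) = 168.1 K.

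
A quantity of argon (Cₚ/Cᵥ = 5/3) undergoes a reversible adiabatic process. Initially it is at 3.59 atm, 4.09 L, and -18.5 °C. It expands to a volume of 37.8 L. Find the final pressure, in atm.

P₂ ≈ 0.0882 atm

Since PV^γ is constant along a reversible adiabat, P₂ = P₁ (V₁/V₂)^γ.
P₂ = 3.59 × (4.09/37.8)^(5/3) = 0.0882 atm.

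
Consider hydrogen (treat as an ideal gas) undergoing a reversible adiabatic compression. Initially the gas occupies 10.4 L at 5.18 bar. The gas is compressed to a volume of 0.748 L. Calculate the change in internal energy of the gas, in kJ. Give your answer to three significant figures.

γ = 7/5 for a diatomic ideal gas.
P₂ = P₁(V₁/V₂)^γ = 5.18×(10.4/0.748)^(7/5) = 206.4 bar.
For a reversible adiabat, W_by_gas = (P₁V₁ − P₂V₂)/(γ−1).
W_by = (518000×0.0104 − 2.064×10^7×0.000748) / (2/5) = -25130 J.
Q = 0 ⇒ ΔU = −W_by = 25130 J.

ΔU ≈ 25.1 kJ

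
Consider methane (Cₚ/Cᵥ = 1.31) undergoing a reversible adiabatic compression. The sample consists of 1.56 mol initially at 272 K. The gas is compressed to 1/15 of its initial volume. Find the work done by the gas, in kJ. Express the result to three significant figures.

W ≈ -15.0 kJ

For a reversible adiabat TV^(γ−1) is constant, so T₂ = T₁ (V₁/V₂)^(γ−1).
T₂ = 272 × 15^(0.31) = 629.7 K.
Q = 0, so ΔU = W_on_gas = nCᵥΔT with Cᵥ = R/(γ−1) = 26.82 J/(mol·K).
ΔU = 1.56 × 26.82 × (629.7 − 272) = 14970 J.
Work done by the gas = −ΔU = -14970 J.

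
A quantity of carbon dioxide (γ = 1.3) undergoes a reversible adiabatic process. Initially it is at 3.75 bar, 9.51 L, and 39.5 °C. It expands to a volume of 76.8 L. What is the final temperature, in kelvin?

For a reversible adiabat TV^(γ−1) is constant, so T₂ = T₁ (V₁/V₂)^(γ−1).
T₁ = 39.5 °C = 312.6 K.
T₂ = 312.6 × (9.51/76.8)^(0.3) = 167.1 K.

T₂ ≈ 167 K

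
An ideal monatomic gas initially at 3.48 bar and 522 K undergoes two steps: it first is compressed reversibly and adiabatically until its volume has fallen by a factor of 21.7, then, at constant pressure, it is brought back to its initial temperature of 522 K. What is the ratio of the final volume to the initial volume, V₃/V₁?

V₃/V₁ ≈ 0.00592

For a monatomic ideal gas γ = 5/3.
Adiabatic step: V₂/V₁ = 0.04608; T₂ = T₁·21.7^(2/3) = 4061 K.
Isobaric step: V₃/V₂ = T₃/T₂ = 522/4061.
V₃/V₁ = (V₂/V₁)(V₃/V₂) = 0.04608 × (522/4061) = 0.005923.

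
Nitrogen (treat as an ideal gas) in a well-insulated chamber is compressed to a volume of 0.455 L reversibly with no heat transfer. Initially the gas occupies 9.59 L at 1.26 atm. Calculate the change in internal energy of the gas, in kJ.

γ = 7/5 for a diatomic ideal gas.
P₂ = P₁(V₁/V₂)^γ = 1.26×(9.59/0.455)^(7/5) = 89.89 atm.
For a reversible adiabat, W_by_gas = (P₁V₁ − P₂V₂)/(γ−1).
W_by = (127700×0.00959 − 9.108×10^6×0.000455) / (2/5) = -7299 J.
Q = 0 ⇒ ΔU = −W_by = 7299 J.

ΔU ≈ 7.30 kJ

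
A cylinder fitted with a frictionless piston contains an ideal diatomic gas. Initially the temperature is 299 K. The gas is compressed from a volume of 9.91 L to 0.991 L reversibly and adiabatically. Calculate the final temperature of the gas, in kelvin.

For a reversible adiabat TV^(γ−1) is constant, so T₂ = T₁ (V₁/V₂)^(γ−1).
For a diatomic ideal gas γ = 7/5, so γ−1 = 2/5.
T₂ = 299 × (9.91/0.991)^(2/5) = 751.1 K.

T₂ ≈ 751 K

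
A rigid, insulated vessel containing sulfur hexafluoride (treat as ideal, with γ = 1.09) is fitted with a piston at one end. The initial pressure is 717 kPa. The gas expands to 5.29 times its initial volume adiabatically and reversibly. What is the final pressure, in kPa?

P₂ ≈ 117 kPa

Since PV^γ is constant along a reversible adiabat, P₂ = P₁ (V₁/V₂)^γ.
P₂ = 717 × (1/5.29)^(1.09) = 116.7 kPa.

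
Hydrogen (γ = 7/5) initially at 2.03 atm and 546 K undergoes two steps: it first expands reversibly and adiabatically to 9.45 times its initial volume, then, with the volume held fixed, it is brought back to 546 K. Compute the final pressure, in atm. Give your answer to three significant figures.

Adiabatic step (PV^γ = const): P₂ = 2.03×(1/9.45)^(7/5) = 0.08748 atm; T₂ = 546×(1/9.45)^(2/5) = 222.3 K.
Isochoric: P₃ = P₂(T₃/T₂) = 0.08748 × (546/222.3) = 0.2148 atm.

P₃ ≈ 0.215 atm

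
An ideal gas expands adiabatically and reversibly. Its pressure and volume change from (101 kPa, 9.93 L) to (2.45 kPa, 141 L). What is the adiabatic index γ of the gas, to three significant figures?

PV^γ = const ⇒ γ = ln(P₂/P₁) / ln(V₁/V₂).
γ = ln(2.45/101) / ln(9.93/141) = 1.402.

γ ≈ 1.40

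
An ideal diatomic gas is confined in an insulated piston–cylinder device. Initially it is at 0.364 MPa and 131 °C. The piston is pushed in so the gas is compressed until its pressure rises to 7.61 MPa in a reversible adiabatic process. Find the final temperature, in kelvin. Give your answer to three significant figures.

T₂ ≈ 963 K

Adiabatic: T₂/T₁ = (P₂/P₁)^((γ−1)/γ).
For a diatomic ideal gas γ = 7/5, so (γ−1)/γ = 2/7.
T₁ = 131 °C = 404.1 K.
T₂ = 404.1 × (7.61/0.364)^(2/7) = 963.3 K.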